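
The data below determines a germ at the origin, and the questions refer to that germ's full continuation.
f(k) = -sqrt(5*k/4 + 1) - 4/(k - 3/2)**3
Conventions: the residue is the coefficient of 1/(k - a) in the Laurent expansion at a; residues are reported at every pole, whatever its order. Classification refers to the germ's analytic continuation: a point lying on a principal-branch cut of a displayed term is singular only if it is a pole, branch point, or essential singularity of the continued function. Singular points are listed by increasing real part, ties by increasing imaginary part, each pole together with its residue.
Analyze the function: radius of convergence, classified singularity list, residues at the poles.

Denominator factor (k - 3/2)^3: pole of order 3 at 3/2, modulus 3/2.
Branch term (-1)*sqrt(1 - k/(-4/5)): its argument vanishes at k = -4/5, a square-root branch point, modulus 4/5.
The radius of convergence is the smallest modulus among the singular points: 4/5.
The branch term is analytic at 3/2 and contributes nothing to the residue; only the rational part matters.
At the order-3 pole 3/2 set g(k) = (k - (3/2))^3*(rational part) = -4.
Order-3 pole: residue = g''(a)/2; g''(3/2) = 0, so the residue is 0.
List the singular points by increasing real part (a conjugate pair: the negative imaginary part first).

Radius of convergence at 0: 4/5.
At -4/5: an algebraic (square-root) branch point.
At 3/2: a pole of order 3; residue 0.


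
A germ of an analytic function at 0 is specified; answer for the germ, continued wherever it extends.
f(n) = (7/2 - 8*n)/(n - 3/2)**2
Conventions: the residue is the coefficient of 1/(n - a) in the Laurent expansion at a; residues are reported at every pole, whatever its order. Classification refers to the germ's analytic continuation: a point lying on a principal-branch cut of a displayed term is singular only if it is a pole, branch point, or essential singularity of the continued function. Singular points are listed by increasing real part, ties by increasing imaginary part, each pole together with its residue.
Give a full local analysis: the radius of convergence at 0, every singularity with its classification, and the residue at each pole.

Radius of convergence at 0: 3/2.
At 3/2: a pole of order 2; residue -8.

Denominator factor (n - 3/2)^2: pole of order 2 at 3/2, modulus 3/2.
The radius of convergence is the smallest modulus among the singular points: 3/2.
At the order-2 pole 3/2 set g(n) = (n - (3/2))^2*f(n) = 7/2 - 8*n.
Order-2 pole: residue = g'(a); g'(3/2) = -8, so the residue is -8.


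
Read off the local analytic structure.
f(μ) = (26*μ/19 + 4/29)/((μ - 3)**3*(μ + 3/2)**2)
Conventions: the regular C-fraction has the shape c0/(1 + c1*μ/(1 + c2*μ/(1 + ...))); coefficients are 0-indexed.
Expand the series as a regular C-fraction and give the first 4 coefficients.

The regular C-fraction coefficients are [-16/7047, -1093/114, 1228963/124602, 235081262/4029769677].

Taylor coefficients (expand at 0): a_0 = -16/7047, a_1 = -8744/401679, a_2 = 2408/401679, a_3 = -51248/3615111.
c0 = a_0 = -16/7047. Peel one level at a time: if S = 1 + c*μ/S' with S'(0) = 1, then c is the μ-coefficient of S and S' = c*μ/(S - 1).
S_1 = c0/f = 1 + (-1093/114)*μ + (1228963/12996)*μ^2 + ...; c1 = -1093/114.
S_2 = c1*μ/(S_1 - 1) = 1 + (1228963/124602)*μ + (-6186349/10751841)*μ^2 + ...; c2 = 1228963/124602.
S_3 = c2*μ/(S_2 - 1) = 1 + (235081262/4029769677)*μ + ...; c3 = 235081262/4029769677.


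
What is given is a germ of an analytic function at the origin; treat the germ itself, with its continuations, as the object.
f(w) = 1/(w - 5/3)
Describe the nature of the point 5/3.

The point is a pole of order 1.

The denominator factor w - 5/3 vanishes at 5/3 and appears to the power 1; the numerator there equals 1, nonzero, and no other factor vanishes.
Hence a pole whose order is the multiplicity, 1.


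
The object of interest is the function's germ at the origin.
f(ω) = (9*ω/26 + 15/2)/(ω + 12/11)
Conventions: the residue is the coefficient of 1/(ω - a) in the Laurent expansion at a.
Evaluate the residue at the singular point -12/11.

The residue is 2037/286.

At the order-1 pole -12/11 set g(ω) = (ω - (-12/11))*f(ω) = 9*ω/26 + 15/2.
Simple pole: residue = g(a) at a = -12/11, which is 2037/286.


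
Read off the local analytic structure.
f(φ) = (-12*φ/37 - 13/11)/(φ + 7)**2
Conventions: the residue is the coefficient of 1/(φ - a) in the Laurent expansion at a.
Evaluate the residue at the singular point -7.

At the order-2 pole -7 set g(φ) = (φ - (-7))^2*f(φ) = -12*φ/37 - 13/11.
Order-2 pole: residue = g'(a); g'(-7) = -12/37, so the residue is -12/37.

The residue is -12/37.


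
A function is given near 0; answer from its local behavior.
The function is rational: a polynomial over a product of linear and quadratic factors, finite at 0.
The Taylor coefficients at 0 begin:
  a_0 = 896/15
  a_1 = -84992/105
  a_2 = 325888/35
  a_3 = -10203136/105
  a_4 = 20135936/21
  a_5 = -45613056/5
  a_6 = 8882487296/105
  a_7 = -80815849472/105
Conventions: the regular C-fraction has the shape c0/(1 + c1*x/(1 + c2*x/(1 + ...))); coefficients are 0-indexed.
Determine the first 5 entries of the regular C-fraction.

The regular C-fraction coefficients are [896/15, 664/49, -33317/16268, 66275881/11061244, -49800/33317].

Taylor coefficients (read off): a_0 = 896/15, a_1 = -84992/105, a_2 = 325888/35, a_3 = -10203136/105, a_4 = 20135936/21.
c0 = a_0 = 896/15. Peel one level at a time: if S = 1 + c*x/S' with S'(0) = 1, then c is the x-coefficient of S and S' = c*x/(S - 1).
S_1 = c0/f = 1 + (664/49)*x + (66634/2401)*x^2 + ...; c1 = 664/49.
S_2 = c1*x/(S_1 - 1) = 1 + (-33317/16268)*x + (1352569/110224)*x^2 + ...; c2 = -33317/16268.
S_3 = c2*x/(S_2 - 1) = 1 + (66275881/11061244)*x + (9941382150/1110022489)*x^2 + ...; c3 = 66275881/11061244.
S_4 = c3*x/(S_3 - 1) = 1 + (-49800/33317)*x + ...; c4 = -49800/33317.


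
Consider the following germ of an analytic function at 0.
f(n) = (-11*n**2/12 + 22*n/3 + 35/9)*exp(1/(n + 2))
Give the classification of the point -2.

The exponent 1/(n - (-2)) has a pole at -2, so exp(1/(n - (-2))) takes every nonzero value near it: an essential singularity (not a pole of any order).

The point is an essential singularity.


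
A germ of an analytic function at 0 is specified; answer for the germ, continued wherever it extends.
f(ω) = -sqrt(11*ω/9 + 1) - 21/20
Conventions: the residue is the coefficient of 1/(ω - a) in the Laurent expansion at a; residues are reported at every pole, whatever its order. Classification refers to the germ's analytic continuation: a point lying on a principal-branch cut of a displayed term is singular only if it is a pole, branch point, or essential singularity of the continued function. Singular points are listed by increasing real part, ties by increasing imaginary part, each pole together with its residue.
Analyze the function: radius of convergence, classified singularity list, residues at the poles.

Branch term (-1)*sqrt(1 - ω/(-9/11)): its argument vanishes at ω = -9/11, a square-root branch point, modulus 9/11.
The radius of convergence is the smallest modulus among the singular points: 9/11.

Radius of convergence at 0: 9/11.
At -9/11: an algebraic (square-root) branch point.


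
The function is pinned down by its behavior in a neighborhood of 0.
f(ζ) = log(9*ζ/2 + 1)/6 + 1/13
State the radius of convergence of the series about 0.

Branch term (1/6)*log(1 - ζ/(-2/9)): its argument vanishes at ζ = -2/9, a logarithmic branch point, modulus 2/9.
The radius of convergence is the smallest modulus among the singular points: 2/9.

The radius of convergence is 2/9.


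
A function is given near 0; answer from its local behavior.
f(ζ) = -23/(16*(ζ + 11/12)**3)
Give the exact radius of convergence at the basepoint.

Denominator factor (ζ + 11/12)^3: pole of order 3 at -11/12, modulus 11/12.
The radius of convergence is the smallest modulus among the singular points: 11/12.

The radius of convergence is 11/12.


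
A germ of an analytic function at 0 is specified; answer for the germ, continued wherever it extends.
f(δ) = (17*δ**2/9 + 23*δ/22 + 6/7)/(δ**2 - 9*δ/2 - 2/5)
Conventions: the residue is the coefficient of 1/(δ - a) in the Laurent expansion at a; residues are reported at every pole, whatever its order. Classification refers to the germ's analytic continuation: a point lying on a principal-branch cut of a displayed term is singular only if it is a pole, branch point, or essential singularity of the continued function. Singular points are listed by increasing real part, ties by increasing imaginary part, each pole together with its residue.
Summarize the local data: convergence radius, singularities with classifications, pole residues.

Denominator factor (δ**2 - 9*δ/2 - 2/5): discriminant 437/20, real irrational roots 9/4 + (1/20)*sqrt(2185) and 9/4 - (1/20)*sqrt(2185); poles of order 1, moduli 9/4 + (1/20)*sqrt(2185) and -9/4 + (1/20)*sqrt(2185).
The radius of convergence is the smallest modulus among the singular points: -9/4 + (1/20)*sqrt(2185).
The factor δ**2 - 9*δ/2 - 2/5 splits as (δ - a)(δ - a') with a = 9/4 - (1/20)*sqrt(2185), a' = 9/4 + (1/20)*sqrt(2185). At the order-1 pole a set g(δ) = (δ - a)*f(δ) = [17*δ**2/9 + 23*δ/22 + 6/7] / (δ - a').
Simple pole: residue = g(a) at a = 9/4 - (1/20)*sqrt(2185), which is 105/22 - (320027/3028410)*sqrt(2185).
The factor δ**2 - 9*δ/2 - 2/5 splits as (δ - a)(δ - a') with a = 9/4 + (1/20)*sqrt(2185), a' = 9/4 - (1/20)*sqrt(2185). At the order-1 pole a set g(δ) = (δ - a)*f(δ) = [17*δ**2/9 + 23*δ/22 + 6/7] / (δ - a').
Simple pole: residue = g(a) at a = 9/4 + (1/20)*sqrt(2185), which is 105/22 + (320027/3028410)*sqrt(2185).
List the singular points by increasing real part (a conjugate pair: the negative imaginary part first).

Radius of convergence at 0: -9/4 + (1/20)*sqrt(2185).
At 9/4 - (1/20)*sqrt(2185): a pole of order 1; residue 105/22 - (320027/3028410)*sqrt(2185).
At 9/4 + (1/20)*sqrt(2185): a pole of order 1; residue 105/22 + (320027/3028410)*sqrt(2185).


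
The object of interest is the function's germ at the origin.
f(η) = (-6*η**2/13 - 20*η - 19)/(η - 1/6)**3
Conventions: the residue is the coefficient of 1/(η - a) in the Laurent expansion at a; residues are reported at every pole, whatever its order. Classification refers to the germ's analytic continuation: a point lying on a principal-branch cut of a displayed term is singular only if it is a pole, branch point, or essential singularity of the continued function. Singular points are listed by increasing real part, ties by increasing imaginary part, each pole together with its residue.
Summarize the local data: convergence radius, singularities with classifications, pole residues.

Denominator factor (η - 1/6)^3: pole of order 3 at 1/6, modulus 1/6.
The radius of convergence is the smallest modulus among the singular points: 1/6.
At the order-3 pole 1/6 set g(η) = (η - (1/6))^3*f(η) = -6*η**2/13 - 20*η - 19.
Order-3 pole: residue = g''(a)/2; g''(1/6) = -12/13, so the residue is -6/13.

Radius of convergence at 0: 1/6.
At 1/6: a pole of order 3; residue -6/13.


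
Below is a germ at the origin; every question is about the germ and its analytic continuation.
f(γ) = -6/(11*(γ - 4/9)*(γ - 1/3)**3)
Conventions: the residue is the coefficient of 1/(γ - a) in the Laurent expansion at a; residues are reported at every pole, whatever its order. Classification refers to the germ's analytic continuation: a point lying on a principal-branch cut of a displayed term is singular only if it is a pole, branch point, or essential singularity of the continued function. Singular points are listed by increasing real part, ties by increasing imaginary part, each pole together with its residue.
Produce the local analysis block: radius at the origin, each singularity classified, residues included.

Denominator factor (γ - 1/3)^3: pole of order 3 at 1/3, modulus 1/3.
Denominator factor (γ - 4/9): pole of order 1 at 4/9, modulus 4/9.
The radius of convergence is the smallest modulus among the singular points: 1/3.
At the order-3 pole 1/3 set g(γ) = (γ - (1/3))^3*f(γ) = -6/(11*(γ - 4/9)).
Order-3 pole: residue = g''(a)/2; g''(1/3) = 8748/11, so the residue is 4374/11.
At the order-1 pole 4/9 set g(γ) = (γ - (4/9))*f(γ) = -6/(11*(γ - 1/3)**3).
Simple pole: residue = g(a) at a = 4/9, which is -4374/11.
List the singular points by increasing real part (a conjugate pair: the negative imaginary part first).

Radius of convergence at 0: 1/3.
At 1/3: a pole of order 3; residue 4374/11.
At 4/9: a pole of order 1; residue -4374/11.


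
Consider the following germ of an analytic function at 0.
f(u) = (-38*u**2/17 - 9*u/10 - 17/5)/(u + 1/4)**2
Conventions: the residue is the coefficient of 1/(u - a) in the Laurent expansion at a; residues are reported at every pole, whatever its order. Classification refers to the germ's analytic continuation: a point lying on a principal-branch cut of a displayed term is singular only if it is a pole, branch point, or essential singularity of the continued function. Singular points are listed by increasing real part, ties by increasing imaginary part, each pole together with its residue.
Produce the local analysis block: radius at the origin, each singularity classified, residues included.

Radius of convergence at 0: 1/4.
At -1/4: a pole of order 2; residue 37/170.

Denominator factor (u + 1/4)^2: pole of order 2 at -1/4, modulus 1/4.
The radius of convergence is the smallest modulus among the singular points: 1/4.
At the order-2 pole -1/4 set g(u) = (u - (-1/4))^2*f(u) = -38*u**2/17 - 9*u/10 - 17/5.
Order-2 pole: residue = g'(a); g'(-1/4) = 37/170, so the residue is 37/170.


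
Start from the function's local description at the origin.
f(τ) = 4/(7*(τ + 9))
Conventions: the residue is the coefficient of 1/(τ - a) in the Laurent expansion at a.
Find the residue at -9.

The residue is 4/7.

At the order-1 pole -9 set g(τ) = (τ - (-9))*f(τ) = 4/7.
Simple pole: residue = g(a) at a = -9, which is 4/7.


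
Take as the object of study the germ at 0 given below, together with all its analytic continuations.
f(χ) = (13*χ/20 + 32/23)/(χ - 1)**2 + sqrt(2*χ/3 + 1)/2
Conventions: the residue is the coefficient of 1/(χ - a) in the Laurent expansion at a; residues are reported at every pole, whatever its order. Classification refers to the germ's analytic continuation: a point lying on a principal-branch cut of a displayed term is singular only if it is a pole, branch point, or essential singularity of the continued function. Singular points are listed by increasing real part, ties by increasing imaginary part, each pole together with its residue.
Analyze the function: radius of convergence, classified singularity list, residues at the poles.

Radius of convergence at 0: 1.
At -3/2: an algebraic (square-root) branch point.
At 1: a pole of order 2; residue 13/20.

Denominator factor (χ - 1)^2: pole of order 2 at 1, modulus 1.
Branch term (1/2)*sqrt(1 - χ/(-3/2)): its argument vanishes at χ = -3/2, a square-root branch point, modulus 3/2.
The radius of convergence is the smallest modulus among the singular points: 1.
The branch term is analytic at 1 and contributes nothing to the residue; only the rational part matters.
At the order-2 pole 1 set g(χ) = (χ - (1))^2*(rational part) = 13*χ/20 + 32/23.
Order-2 pole: residue = g'(a); g'(1) = 13/20, so the residue is 13/20.
List the singular points by increasing real part (a conjugate pair: the negative imaginary part first).


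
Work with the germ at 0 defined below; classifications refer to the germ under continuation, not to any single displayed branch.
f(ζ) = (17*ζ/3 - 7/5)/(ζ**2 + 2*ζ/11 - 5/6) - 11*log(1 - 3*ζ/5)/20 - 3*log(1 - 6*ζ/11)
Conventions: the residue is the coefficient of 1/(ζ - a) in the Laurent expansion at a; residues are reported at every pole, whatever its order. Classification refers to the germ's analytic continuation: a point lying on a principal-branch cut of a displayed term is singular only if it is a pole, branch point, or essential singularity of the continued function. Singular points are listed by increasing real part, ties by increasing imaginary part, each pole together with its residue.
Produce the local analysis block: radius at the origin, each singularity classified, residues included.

Denominator factor (ζ**2 + 2*ζ/11 - 5/6): discriminant 1222/363, real irrational roots -1/11 + (1/66)*sqrt(3666) and -1/11 - (1/66)*sqrt(3666); poles of order 1, moduli -1/11 + (1/66)*sqrt(3666) and 1/11 + (1/66)*sqrt(3666).
Branch term (-3)*log(1 - ζ/(11/6)): its argument vanishes at ζ = 11/6, a logarithmic branch point, modulus 11/6.
Branch term (-11/20)*log(1 - ζ/(5/3)): its argument vanishes at ζ = 5/3, a logarithmic branch point, modulus 5/3.
The radius of convergence is the smallest modulus among the singular points: -1/11 + (1/66)*sqrt(3666).
The branch terms are analytic at -1/11 - (1/66)*sqrt(3666) and contribute nothing to the residue; only the rational part matters.
The factor ζ**2 + 2*ζ/11 - 5/6 splits as (ζ - a)(ζ - a') with a = -1/11 - (1/66)*sqrt(3666), a' = -1/11 + (1/66)*sqrt(3666). At the order-1 pole a set g(ζ) = (ζ - a)*(rational part) = [17*ζ/3 - 7/5] / (ζ - a').
Simple pole: residue = g(a) at a = -1/11 - (1/66)*sqrt(3666), which is 17/6 + (158/9165)*sqrt(3666).
The branch terms are analytic at -1/11 + (1/66)*sqrt(3666) and contribute nothing to the residue; only the rational part matters.
The factor ζ**2 + 2*ζ/11 - 5/6 splits as (ζ - a)(ζ - a') with a = -1/11 + (1/66)*sqrt(3666), a' = -1/11 - (1/66)*sqrt(3666). At the order-1 pole a set g(ζ) = (ζ - a)*(rational part) = [17*ζ/3 - 7/5] / (ζ - a').
Simple pole: residue = g(a) at a = -1/11 + (1/66)*sqrt(3666), which is 17/6 - (158/9165)*sqrt(3666).
List the singular points by increasing real part (a conjugate pair: the negative imaginary part first).

Radius of convergence at 0: -1/11 + (1/66)*sqrt(3666).
At -1/11 - (1/66)*sqrt(3666): a pole of order 1; residue 17/6 + (158/9165)*sqrt(3666).
At -1/11 + (1/66)*sqrt(3666): a pole of order 1; residue 17/6 - (158/9165)*sqrt(3666).
At 5/3: a logarithmic branch point.
At 11/6: a logarithmic branch point.


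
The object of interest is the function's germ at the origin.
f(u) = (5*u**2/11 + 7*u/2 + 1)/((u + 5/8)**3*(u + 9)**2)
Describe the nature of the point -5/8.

The point is a pole of order 3.

The denominator factor u + 5/8 vanishes at -5/8 and appears to the power 3; the numerator there equals -711/704, nonzero, and no other factor vanishes.
Hence a pole whose order is the multiplicity, 3.


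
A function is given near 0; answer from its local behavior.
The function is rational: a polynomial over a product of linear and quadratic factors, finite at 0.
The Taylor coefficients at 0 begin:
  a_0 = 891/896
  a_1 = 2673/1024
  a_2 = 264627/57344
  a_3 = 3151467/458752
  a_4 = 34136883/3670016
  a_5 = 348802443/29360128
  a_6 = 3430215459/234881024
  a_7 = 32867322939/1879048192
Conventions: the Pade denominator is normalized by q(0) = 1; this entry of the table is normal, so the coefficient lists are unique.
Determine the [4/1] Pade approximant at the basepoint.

Taylor coefficients needed (read off): a_0 = 891/896, a_1 = 2673/1024, a_2 = 264627/57344, a_3 = 3151467/458752, a_4 = 34136883/3670016, a_5 = 348802443/29360128.
Write the denominator as Q(ξ) = 1 + q1*ξ. Requiring Q*f - P = O(ξ^6) with deg P <= 4 kills the coefficients of ξ^5..ξ^5 in Q*f:
  ξ^5: a_5 + q1*a_4 = 0, i.e. 348802443/29360128 + (34136883/3670016)*q1 = 0.
Solving this linear system: q1 = -4833/3784.
The numerator is Q*f truncated at degree 4: P0 = a_0 = 891/896; P1 = a_1 + q1*a_0 = 103275/77056; P2 = a_2 + q1*a_1 = 789507/616448; P3 = a_3 + q1*a_2 = 601425/616448; P4 = a_4 + q1*a_3 = 5202873/9863168.

The Pade approximant has numerator coefficients [891/896, 103275/77056, 789507/616448, 601425/616448, 5202873/9863168]; denominator coefficients [1, -4833/3784].


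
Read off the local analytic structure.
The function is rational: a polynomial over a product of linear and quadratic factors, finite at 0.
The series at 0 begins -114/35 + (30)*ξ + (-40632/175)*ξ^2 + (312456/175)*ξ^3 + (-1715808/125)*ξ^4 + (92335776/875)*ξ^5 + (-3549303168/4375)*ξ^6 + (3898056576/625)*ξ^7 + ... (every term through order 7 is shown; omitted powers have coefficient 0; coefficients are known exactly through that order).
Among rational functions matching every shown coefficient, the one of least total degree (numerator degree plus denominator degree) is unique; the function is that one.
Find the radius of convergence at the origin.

The radius of convergence is 5/3 - (1/6)*sqrt(85).

No rational of total degree below 3 reproduces all 8 coefficients; solving the [1/2] Pade equations on them gives f(ξ) = (23*ξ/14 - 19/14)/(ξ**2 + 10*ξ/3 + 5/12), whose expansion matches every shown term.
Denominator factor (ξ**2 + 10*ξ/3 + 5/12): discriminant 85/9, real irrational roots -5/3 + (1/6)*sqrt(85) and -5/3 - (1/6)*sqrt(85); poles of order 1, moduli 5/3 - (1/6)*sqrt(85) and 5/3 + (1/6)*sqrt(85).
The radius of convergence is the smallest modulus among the singular points: 5/3 - (1/6)*sqrt(85).


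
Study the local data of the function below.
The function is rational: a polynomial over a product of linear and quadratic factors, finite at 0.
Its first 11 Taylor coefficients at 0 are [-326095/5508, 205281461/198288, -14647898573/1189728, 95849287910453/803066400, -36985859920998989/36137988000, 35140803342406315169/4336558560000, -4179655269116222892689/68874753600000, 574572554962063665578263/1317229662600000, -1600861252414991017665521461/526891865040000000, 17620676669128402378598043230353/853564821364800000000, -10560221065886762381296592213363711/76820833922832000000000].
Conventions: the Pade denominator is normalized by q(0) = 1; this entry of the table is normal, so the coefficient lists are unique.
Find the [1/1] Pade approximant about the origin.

The Pade approximant has numerator coefficients [-326095/5508, 131537066353/397170864]; denominator coefficients [1, 1572169/132198].

Taylor coefficients needed (read off): a_0 = -326095/5508, a_1 = 205281461/198288, a_2 = -14647898573/1189728.
Write the denominator as Q(β) = 1 + q1*β. Requiring Q*f - P = O(β^3) with deg P <= 1 kills the coefficients of β^2..β^2 in Q*f:
  β^2: a_2 + q1*a_1 = 0, i.e. -14647898573/1189728 + (205281461/198288)*q1 = 0.
Solving this linear system: q1 = 1572169/132198.
The numerator is Q*f truncated at degree 1: P0 = a_0 = -326095/5508; P1 = a_1 + q1*a_0 = 131537066353/397170864.


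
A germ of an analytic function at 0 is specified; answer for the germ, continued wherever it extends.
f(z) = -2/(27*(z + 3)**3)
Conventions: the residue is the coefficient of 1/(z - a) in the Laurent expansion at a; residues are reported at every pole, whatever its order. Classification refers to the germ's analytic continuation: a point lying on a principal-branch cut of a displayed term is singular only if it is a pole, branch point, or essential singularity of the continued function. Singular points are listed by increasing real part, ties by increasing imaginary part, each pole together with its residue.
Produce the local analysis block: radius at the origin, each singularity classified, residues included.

Denominator factor (z + 3)^3: pole of order 3 at -3, modulus 3.
The radius of convergence is the smallest modulus among the singular points: 3.
At the order-3 pole -3 set g(z) = (z - (-3))^3*f(z) = -2/27.
Order-3 pole: residue = g''(a)/2; g''(-3) = 0, so the residue is 0.

Radius of convergence at 0: 3.
At -3: a pole of order 3; residue 0.


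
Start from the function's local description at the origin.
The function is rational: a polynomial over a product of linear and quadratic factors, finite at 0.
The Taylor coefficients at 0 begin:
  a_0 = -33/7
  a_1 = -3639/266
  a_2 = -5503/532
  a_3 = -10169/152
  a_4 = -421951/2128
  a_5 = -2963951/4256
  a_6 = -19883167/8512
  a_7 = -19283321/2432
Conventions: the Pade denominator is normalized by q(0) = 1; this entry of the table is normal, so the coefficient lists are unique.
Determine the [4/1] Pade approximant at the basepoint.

Taylor coefficients needed (read off): a_0 = -33/7, a_1 = -3639/266, a_2 = -5503/532, a_3 = -10169/152, a_4 = -421951/2128, a_5 = -2963951/4256.
Write the denominator as Q(r) = 1 + q1*r. Requiring Q*f - P = O(r^6) with deg P <= 4 kills the coefficients of r^5..r^5 in Q*f:
  r^5: a_5 + q1*a_4 = 0, i.e. -2963951/4256 + (-421951/2128)*q1 = 0.
Solving this linear system: q1 = -2963951/843902.
The numerator is Q*f truncated at degree 4: P0 = a_0 = -33/7; P1 = a_1 + q1*a_0 = 23065542/8017069; P2 = a_2 + q1*a_1 = 2115955334/56119483; P3 = a_3 + q1*a_2 = -1715639460/56119483; P4 = a_4 + q1*a_3 = 2058767352/56119483.

The Pade approximant has numerator coefficients [-33/7, 23065542/8017069, 2115955334/56119483, -1715639460/56119483, 2058767352/56119483]; denominator coefficients [1, -2963951/843902].


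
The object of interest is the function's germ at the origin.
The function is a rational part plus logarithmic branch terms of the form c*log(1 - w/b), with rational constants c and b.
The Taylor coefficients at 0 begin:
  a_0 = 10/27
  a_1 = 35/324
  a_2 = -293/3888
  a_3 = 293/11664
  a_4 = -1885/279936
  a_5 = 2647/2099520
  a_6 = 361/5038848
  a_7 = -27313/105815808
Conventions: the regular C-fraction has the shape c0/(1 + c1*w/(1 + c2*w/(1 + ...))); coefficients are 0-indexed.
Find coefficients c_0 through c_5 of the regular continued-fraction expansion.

Taylor coefficients (read off): a_0 = 10/27, a_1 = 35/324, a_2 = -293/3888, a_3 = 293/11664, a_4 = -1885/279936, a_5 = 2647/2099520.
c0 = a_0 = 10/27. Peel one level at a time: if S = 1 + c*w/S' with S'(0) = 1, then c is the w-coefficient of S and S' = c*w/(S - 1).
S_1 = c0/f = 1 + (-7/24)*w + (277/960)*w^2 + ...; c1 = -7/24.
S_2 = c1*w/(S_1 - 1) = 1 + (277/280)*w + (4981/19600)*w^2 + ...; c2 = 277/280.
S_3 = c2*w/(S_2 - 1) = 1 + (-4981/19390)*w + (-37587/3069160)*w^2 + ...; c3 = -4981/19390.
S_4 = c3*w/(S_3 - 1) = 1 + (-15477/324644)*w + (-12733/1030188)*w^2 + ...; c4 = -15477/324644.
S_5 = c4*w/(S_4 - 1) = 1 + (-503863/1943469)*w + ...; c5 = -503863/1943469.

The regular C-fraction coefficients are [10/27, -7/24, 277/280, -4981/19390, -15477/324644, -503863/1943469].


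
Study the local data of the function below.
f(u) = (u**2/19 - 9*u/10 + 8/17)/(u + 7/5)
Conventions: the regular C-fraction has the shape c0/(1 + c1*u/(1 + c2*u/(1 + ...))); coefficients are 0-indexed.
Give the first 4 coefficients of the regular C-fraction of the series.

The regular C-fraction coefficients are [40/119, 1471/560, -4180997/2235920, 118460000/6873805009].

Taylor coefficients (expand at 0): a_0 = 40/119, a_1 = -1471/1666, a_2 = 148075/221578, a_3 = -740375/1551046.
c0 = a_0 = 40/119. Peel one level at a time: if S = 1 + c*u/S' with S'(0) = 1, then c is the u-coefficient of S and S' = c*u/(S - 1).
S_1 = c0/f = 1 + (1471/560)*u + (4180997/851200)*u^2 + ...; c1 = 1471/560.
S_2 = c1*u/(S_1 - 1) = 1 + (-4180997/2235920)*u + (25172750/781146601)*u^2 + ...; c2 = -4180997/2235920.
S_3 = c2*u/(S_2 - 1) = 1 + (118460000/6873805009)*u + ...; c3 = 118460000/6873805009.


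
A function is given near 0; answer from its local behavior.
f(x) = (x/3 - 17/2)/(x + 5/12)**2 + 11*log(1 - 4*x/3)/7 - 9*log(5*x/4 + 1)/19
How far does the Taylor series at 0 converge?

Denominator factor (x + 5/12)^2: pole of order 2 at -5/12, modulus 5/12.
Branch term (11/7)*log(1 - x/(3/4)): its argument vanishes at x = 3/4, a logarithmic branch point, modulus 3/4.
Branch term (-9/19)*log(1 - x/(-4/5)): its argument vanishes at x = -4/5, a logarithmic branch point, modulus 4/5.
The radius of convergence is the smallest modulus among the singular points: 5/12.

The radius of convergence is 5/12.


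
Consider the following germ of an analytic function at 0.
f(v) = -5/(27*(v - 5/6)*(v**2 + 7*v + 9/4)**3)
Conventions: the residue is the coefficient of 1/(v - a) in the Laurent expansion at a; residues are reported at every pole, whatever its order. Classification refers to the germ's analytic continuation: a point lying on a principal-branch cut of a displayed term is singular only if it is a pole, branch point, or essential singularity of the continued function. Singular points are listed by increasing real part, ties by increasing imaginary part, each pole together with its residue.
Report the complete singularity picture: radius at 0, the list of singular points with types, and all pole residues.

Radius of convergence at 0: 7/2 - sqrt(10).
At -7/2 - sqrt(10): a pole of order 3; residue 135/986078 - (238693/4733174400)*sqrt(10).
At -7/2 + sqrt(10): a pole of order 3; residue 135/986078 + (238693/4733174400)*sqrt(10).
At 5/6: a pole of order 1; residue -135/493039.

Denominator factor (v**2 + 7*v + 9/4)^3: discriminant 40, real irrational roots -7/2 + sqrt(10) and -7/2 - sqrt(10); poles of order 3, moduli 7/2 - sqrt(10) and 7/2 + sqrt(10).
Denominator factor (v - 5/6): pole of order 1 at 5/6, modulus 5/6.
The radius of convergence is the smallest modulus among the singular points: 7/2 - sqrt(10).
The factor v**2 + 7*v + 9/4 splits as (v - a)(v - a') with a = -7/2 - sqrt(10), a' = -7/2 + sqrt(10). At the order-3 pole a set g(v) = (v - a)^3*f(v) = [-5/(27*(v - 5/6))] / (v - a')^3.
Order-3 pole: residue = g''(a)/2; g''(-7/2 - sqrt(10)) = 135/493039 - (238693/2366587200)*sqrt(10), so the residue is 135/986078 - (238693/4733174400)*sqrt(10).
The factor v**2 + 7*v + 9/4 splits as (v - a)(v - a') with a = -7/2 + sqrt(10), a' = -7/2 - sqrt(10). At the order-3 pole a set g(v) = (v - a)^3*f(v) = [-5/(27*(v - 5/6))] / (v - a')^3.
Order-3 pole: residue = g''(a)/2; g''(-7/2 + sqrt(10)) = 135/493039 + (238693/2366587200)*sqrt(10), so the residue is 135/986078 + (238693/4733174400)*sqrt(10).
At the order-1 pole 5/6 set g(v) = (v - (5/6))*f(v) = -5/(27*(v**2 + 7*v + 9/4)**3).
Simple pole: residue = g(a) at a = 5/6, which is -135/493039.
List the singular points by increasing real part (a conjugate pair: the negative imaginary part first).


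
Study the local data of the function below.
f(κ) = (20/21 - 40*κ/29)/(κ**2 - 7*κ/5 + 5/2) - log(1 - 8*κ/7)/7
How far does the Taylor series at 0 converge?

Denominator factor (κ**2 - 7*κ/5 + 5/2): discriminant -201/25, complex-conjugate roots (7/10) + ((1/10)*sqrt(201))*i and (7/10) - ((1/10)*sqrt(201))*i; poles of order 1, moduli (1/2)*sqrt(10) and (1/2)*sqrt(10).
Branch term (-1/7)*log(1 - κ/(7/8)): its argument vanishes at κ = 7/8, a logarithmic branch point, modulus 7/8.
The radius of convergence is the smallest modulus among the singular points: 7/8.

The radius of convergence is 7/8.


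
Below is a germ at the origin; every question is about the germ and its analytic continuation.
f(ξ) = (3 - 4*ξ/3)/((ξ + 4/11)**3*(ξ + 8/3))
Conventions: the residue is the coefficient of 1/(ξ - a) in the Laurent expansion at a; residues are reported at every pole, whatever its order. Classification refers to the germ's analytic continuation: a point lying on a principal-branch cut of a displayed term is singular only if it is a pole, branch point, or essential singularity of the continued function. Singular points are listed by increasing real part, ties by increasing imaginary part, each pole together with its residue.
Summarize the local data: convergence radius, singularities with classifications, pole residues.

Radius of convergence at 0: 4/11.
At -8/3: a pole of order 1; residue -235587/438976.
At -4/11: a pole of order 3; residue 235587/438976.

Denominator factor (ξ + 8/3): pole of order 1 at -8/3, modulus 8/3.
Denominator factor (ξ + 4/11)^3: pole of order 3 at -4/11, modulus 4/11.
The radius of convergence is the smallest modulus among the singular points: 4/11.
At the order-1 pole -8/3 set g(ξ) = (ξ - (-8/3))*f(ξ) = (3 - 4*ξ/3)/(ξ + 4/11)**3.
Simple pole: residue = g(a) at a = -8/3, which is -235587/438976.
At the order-3 pole -4/11 set g(ξ) = (ξ - (-4/11))^3*f(ξ) = (3 - 4*ξ/3)/(ξ + 8/3).
Order-3 pole: residue = g''(a)/2; g''(-4/11) = 235587/219488, so the residue is 235587/438976.
List the singular points by increasing real part (a conjugate pair: the negative imaginary part first).


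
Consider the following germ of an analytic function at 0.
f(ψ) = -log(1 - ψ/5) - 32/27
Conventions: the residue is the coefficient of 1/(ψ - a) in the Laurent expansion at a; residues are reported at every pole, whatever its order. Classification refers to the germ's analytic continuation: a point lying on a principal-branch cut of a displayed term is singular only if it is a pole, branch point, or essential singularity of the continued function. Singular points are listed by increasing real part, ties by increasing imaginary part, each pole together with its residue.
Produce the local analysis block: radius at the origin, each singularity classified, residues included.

Branch term (-1)*log(1 - ψ/(5)): its argument vanishes at ψ = 5, a logarithmic branch point, modulus 5.
The radius of convergence is the smallest modulus among the singular points: 5.

Radius of convergence at 0: 5.
At 5: a logarithmic branch point.


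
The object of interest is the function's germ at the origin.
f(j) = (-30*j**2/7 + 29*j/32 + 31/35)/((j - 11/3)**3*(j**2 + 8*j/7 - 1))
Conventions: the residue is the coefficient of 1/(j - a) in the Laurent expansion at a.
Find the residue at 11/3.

The residue is 1689204429/46040903680.

At the order-3 pole 11/3 set g(j) = (j - (11/3))^3*f(j) = (-30*j**2/7 + 29*j/32 + 31/35)/(j**2 + 8*j/7 - 1).
Order-3 pole: residue = g''(a)/2; g''(11/3) = 1689204429/23020451840, so the residue is 1689204429/46040903680.


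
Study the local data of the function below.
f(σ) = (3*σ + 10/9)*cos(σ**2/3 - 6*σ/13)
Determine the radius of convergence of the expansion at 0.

The radius of convergence is infinite.

The factor cos(σ**2/3 - 6*σ/13) is entire and contributes no finite singular point.
The polynomial part has no poles.
No finite singular points: the Taylor series at 0 converges everywhere.


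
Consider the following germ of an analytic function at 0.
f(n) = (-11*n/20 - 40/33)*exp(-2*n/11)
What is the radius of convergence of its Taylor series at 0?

The radius of convergence is infinite.

The factor exp(-2*n/11) is entire and contributes no finite singular point.
The polynomial part has no poles.
No finite singular points: the Taylor series at 0 converges everywhere.


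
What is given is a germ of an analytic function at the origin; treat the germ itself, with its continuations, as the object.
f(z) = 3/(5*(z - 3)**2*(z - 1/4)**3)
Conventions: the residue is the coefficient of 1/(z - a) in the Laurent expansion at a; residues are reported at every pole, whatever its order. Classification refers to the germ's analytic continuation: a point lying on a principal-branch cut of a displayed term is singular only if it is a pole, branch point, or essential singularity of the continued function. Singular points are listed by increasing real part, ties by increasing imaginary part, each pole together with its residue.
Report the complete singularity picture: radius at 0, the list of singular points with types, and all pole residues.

Denominator factor (z - 3)^2: pole of order 2 at 3, modulus 3.
Denominator factor (z - 1/4)^3: pole of order 3 at 1/4, modulus 1/4.
The radius of convergence is the smallest modulus among the singular points: 1/4.
At the order-3 pole 1/4 set g(z) = (z - (1/4))^3*f(z) = 3/(5*(z - 3)**2).
Order-3 pole: residue = g''(a)/2; g''(1/4) = 4608/73205, so the residue is 2304/73205.
At the order-2 pole 3 set g(z) = (z - (3))^2*f(z) = 3/(5*(z - 1/4)**3).
Order-2 pole: residue = g'(a); g'(3) = -2304/73205, so the residue is -2304/73205.
List the singular points by increasing real part (a conjugate pair: the negative imaginary part first).

Radius of convergence at 0: 1/4.
At 1/4: a pole of order 3; residue 2304/73205.
At 3: a pole of order 2; residue -2304/73205.


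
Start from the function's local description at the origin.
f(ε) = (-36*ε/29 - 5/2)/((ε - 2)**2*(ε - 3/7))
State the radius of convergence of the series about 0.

Denominator factor (ε - 2)^2: pole of order 2 at 2, modulus 2.
Denominator factor (ε - 3/7): pole of order 1 at 3/7, modulus 3/7.
The radius of convergence is the smallest modulus among the singular points: 3/7.

The radius of convergence is 3/7.


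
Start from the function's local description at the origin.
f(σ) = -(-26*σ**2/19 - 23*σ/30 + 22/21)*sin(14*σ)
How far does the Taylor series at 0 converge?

The factor -sin(14*σ) is entire and contributes no finite singular point.
The polynomial part has no poles.
No finite singular points: the Taylor series at 0 converges everywhere.

The radius of convergence is infinite.


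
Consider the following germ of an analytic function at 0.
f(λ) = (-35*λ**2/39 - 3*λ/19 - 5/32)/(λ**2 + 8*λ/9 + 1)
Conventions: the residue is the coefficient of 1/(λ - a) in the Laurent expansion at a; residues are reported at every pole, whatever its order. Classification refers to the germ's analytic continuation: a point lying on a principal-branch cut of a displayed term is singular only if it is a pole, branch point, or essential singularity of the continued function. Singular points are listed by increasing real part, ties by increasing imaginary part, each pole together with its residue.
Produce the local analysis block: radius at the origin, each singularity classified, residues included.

Denominator factor (λ**2 + 8*λ/9 + 1): discriminant -260/81, complex-conjugate roots (-4/9) + ((1/9)*sqrt(65))*i and (-4/9) - ((1/9)*sqrt(65))*i; poles of order 1, moduli 1 and 1.
The radius of convergence is the smallest modulus among the singular points: 1.
The factor λ**2 + 8*λ/9 + 1 splits as (λ - a)(λ - a') with a = (-4/9) - ((1/9)*sqrt(65))*i, a' = (-4/9) + ((1/9)*sqrt(65))*i. At the order-1 pole a set g(λ) = (λ - a)*f(λ) = [-35*λ**2/39 - 3*λ/19 - 5/32] / (λ - a').
Simple pole: residue = g(a) at a = (-4/9) - ((1/9)*sqrt(65))*i, which is (4267/13338) + ((877399/27743040)*sqrt(65))*i.
The factor λ**2 + 8*λ/9 + 1 splits as (λ - a)(λ - a') with a = (-4/9) + ((1/9)*sqrt(65))*i, a' = (-4/9) - ((1/9)*sqrt(65))*i. At the order-1 pole a set g(λ) = (λ - a)*f(λ) = [-35*λ**2/39 - 3*λ/19 - 5/32] / (λ - a').
Simple pole: residue = g(a) at a = (-4/9) + ((1/9)*sqrt(65))*i, which is (4267/13338) - ((877399/27743040)*sqrt(65))*i.
List the singular points by increasing real part (a conjugate pair: the negative imaginary part first).

Radius of convergence at 0: 1.
At (-4/9) - ((1/9)*sqrt(65))*i: a pole of order 1; residue (4267/13338) + ((877399/27743040)*sqrt(65))*i.
At (-4/9) + ((1/9)*sqrt(65))*i: a pole of order 1; residue (4267/13338) - ((877399/27743040)*sqrt(65))*i.


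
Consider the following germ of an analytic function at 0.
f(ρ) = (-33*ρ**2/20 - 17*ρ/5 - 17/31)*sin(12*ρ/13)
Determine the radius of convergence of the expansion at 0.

The factor sin(12*ρ/13) is entire and contributes no finite singular point.
The polynomial part has no poles.
No finite singular points: the Taylor series at 0 converges everywhere.

The radius of convergence is infinite.


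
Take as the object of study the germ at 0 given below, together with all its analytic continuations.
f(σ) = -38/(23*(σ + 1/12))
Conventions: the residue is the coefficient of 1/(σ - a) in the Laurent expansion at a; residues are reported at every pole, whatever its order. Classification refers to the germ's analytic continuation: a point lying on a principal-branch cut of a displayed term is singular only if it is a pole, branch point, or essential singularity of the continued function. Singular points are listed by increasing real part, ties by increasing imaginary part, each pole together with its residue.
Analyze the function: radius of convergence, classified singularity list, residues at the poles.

Radius of convergence at 0: 1/12.
At -1/12: a pole of order 1; residue -38/23.

Denominator factor (σ + 1/12): pole of order 1 at -1/12, modulus 1/12.
The radius of convergence is the smallest modulus among the singular points: 1/12.
At the order-1 pole -1/12 set g(σ) = (σ - (-1/12))*f(σ) = -38/23.
Simple pole: residue = g(a) at a = -1/12, which is -38/23.
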